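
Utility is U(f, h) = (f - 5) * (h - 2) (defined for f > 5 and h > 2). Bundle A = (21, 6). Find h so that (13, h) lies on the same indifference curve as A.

h = 10

U(21, 6) = 64.
Set U(13, h) = 64 and solve.
With f = 13: (13 − 5) = 8, so (h − 2) = 64/8 = 8.
So h = 2 + 8 = 10.
Check: U(13, 10) = 64.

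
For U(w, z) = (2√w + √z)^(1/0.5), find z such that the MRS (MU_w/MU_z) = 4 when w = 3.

For CES with ρ = 0.5, MRS = (2/1)·√(z/w).
Setting (2/1)·√(z/3) = 4 gives √(z/3) = 2, so z/3 = 4 and z = 12.

z = 12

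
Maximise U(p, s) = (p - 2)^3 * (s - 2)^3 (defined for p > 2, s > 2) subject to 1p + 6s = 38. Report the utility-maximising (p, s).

p* = 14, s* = 4

MU_p = 3·(p−2)^2·(s−2)^3, MU_s = 3·(p−2)^3·(s−2)^2.
MRS = (s−2)/(p−2).
Tangency: set MRS = p_p/p_s = 1/6.
So (s − 2)/(p − 2) = 1/6, i.e. (s − 2) = (1/6)·(p − 2).
Rewrite the budget in excess-of-subsistence terms: 1·(p − 2) + 6·(s − 2) = 38 − 1·2 − 6·2 = 24.
Substituting, 2·(p − 2) = 24, so p − 2 = 12 and p* = 14.
Then s − 2 = (1/6)·12 = 2, so s* = 4.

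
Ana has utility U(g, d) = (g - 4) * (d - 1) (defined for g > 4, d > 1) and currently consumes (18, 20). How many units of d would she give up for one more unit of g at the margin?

MRS = 19/14

MU_g = (d−1), MU_d = (g−4).
MRS = (d−1)/(g−4).
At (18, 20): MRS = 19/14.
The indifference curve has slope −19/14 at this bundle.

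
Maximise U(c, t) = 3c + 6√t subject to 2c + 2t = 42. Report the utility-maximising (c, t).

MU_c = 3, MU_t = 6/(2√t).
MRS = 3 ÷ (6/(2√t)).
Tangency: set MRS = p_c/p_t = 2/2 = 1.
MRS depends only on t: √t = 1 ⇒ √t = 1 ⇒ t* = 1.
From the budget, 2·c = 42 − 2·1 = 40, so c* = 20.

c* = 20, t* = 1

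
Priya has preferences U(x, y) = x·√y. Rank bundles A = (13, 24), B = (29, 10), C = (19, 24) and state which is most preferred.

Bundle C

Evaluate utility at each bundle:
U(A) = 63.687.
U(B) = 91.706.
U(C) = 93.081.
Highest utility is C, so C ≻ B ≻ A.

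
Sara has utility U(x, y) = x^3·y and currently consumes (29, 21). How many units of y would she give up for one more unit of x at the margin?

MRS = 63/29

MU_x = 3·x^2·y and MU_y = x^3.
MRS = MU_x/MU_y = (3/1)·y/x.
At (29, 21): MRS = 63/29.
That is, one extra unit of x is worth 63/29 units of y at the margin.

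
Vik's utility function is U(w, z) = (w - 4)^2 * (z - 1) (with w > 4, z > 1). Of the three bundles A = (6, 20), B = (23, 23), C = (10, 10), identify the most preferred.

Evaluate utility at each bundle:
U(A) = 76.
U(B) = 7942.
U(C) = 324.
Highest utility is B, so B ≻ C ≻ A.

Bundle B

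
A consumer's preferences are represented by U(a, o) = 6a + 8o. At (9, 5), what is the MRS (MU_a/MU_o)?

MRS = 0.75

MU_a = 6, MU_o = 8, so MRS = 6/8 = 0.75 at every bundle.
At (9, 5): MRS = 0.75.
That is, one extra unit of a is worth 0.75 units of o at the margin.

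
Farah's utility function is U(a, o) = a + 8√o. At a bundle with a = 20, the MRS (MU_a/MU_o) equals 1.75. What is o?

o = 49

MU_a = 1, MU_o = 8/(2√o).
MRS = 1 ÷ (8/(2√o)).
MRS depends only on o: 0.25·√o = 1.75 ⇒ √o = 1.75/0.25 = 7 ⇒ o = 49.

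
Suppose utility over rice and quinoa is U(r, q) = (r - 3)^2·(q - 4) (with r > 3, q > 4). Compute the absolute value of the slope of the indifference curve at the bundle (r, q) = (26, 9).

MU_r = 2·(r−3)·(q−4), MU_q = (r−3)^2.
MRS = (2/1)·(q−4)/(r−3).
At (26, 9): MRS = 10/23.
That is, one extra unit of r is worth 10/23 units of q at the margin.

MRS = 10/23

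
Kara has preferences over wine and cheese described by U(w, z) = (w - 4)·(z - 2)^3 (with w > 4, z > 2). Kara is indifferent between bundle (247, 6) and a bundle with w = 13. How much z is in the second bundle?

z = 14

U(247, 6) = 15552.
Set U(13, z) = 15552 and solve.
With w = 13: (13 − 4) = 9, so (z − 2)^3 = 15552/9 = 1728.
Taking the cube root (with z > 2): z − 2 = 12, so z = 14.
Check: U(13, 14) = 15552.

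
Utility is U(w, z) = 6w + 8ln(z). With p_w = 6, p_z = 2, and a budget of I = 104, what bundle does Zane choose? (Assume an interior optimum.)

w* = 16, z* = 4

MU_w = 6, MU_z = 8/z.
MRS = 6 ÷ (8/z).
Tangency: set MRS = p_w/p_z = 6/2 = 3.
MRS depends only on z: 0.75·z = 3 ⇒ z* = 3/0.75 = 4.
From the budget, 6·w = 104 − 2·4 = 96, so w* = 16.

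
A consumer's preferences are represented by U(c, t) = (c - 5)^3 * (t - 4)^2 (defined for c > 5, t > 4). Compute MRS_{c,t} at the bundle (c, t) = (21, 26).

MU_c = 3·(c−5)^2·(t−4)^2, MU_t = 2·(c−5)^3·(t−4).
MRS = (3/2)·(t−4)/(c−5).
At (21, 26): MRS = 33/16.
The indifference curve has slope −33/16 at this bundle.

MRS = 33/16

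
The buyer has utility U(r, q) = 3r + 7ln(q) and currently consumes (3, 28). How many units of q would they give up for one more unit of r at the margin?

MRS = 12

MU_r = 3, MU_q = 7/q.
MRS = 3 ÷ (7/q).
At (3, 28): MRS = 12.
That is, one extra unit of r is worth 12 units of q at the margin.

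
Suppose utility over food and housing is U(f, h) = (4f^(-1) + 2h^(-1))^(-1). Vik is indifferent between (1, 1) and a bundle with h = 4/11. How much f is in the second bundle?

f = 8

U depends on (f, h) only through S = 4f^(-1) + 2h^(-1), so equal utility means equal S. At (1, 1): S = 6.
With h = 4/11: 2·(4/11)^(-1) = 5.5, so 4f^(-1) = 6 − 5.5 = 0.5, i.e. f^(-1) = 0.125.
Hence f = 1/0.125 = 8.
Check: U(8, 4/11) = 0.1667.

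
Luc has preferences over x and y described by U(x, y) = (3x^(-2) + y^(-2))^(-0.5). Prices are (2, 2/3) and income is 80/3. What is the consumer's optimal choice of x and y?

x* = 10, y* = 10

For CES with ρ = -2, MRS = (3/1)·(y/x)^3.
Tangency: set MRS = p_x/p_y = 2/(2/3) = 3.
So (y/x)^3 = 1; taking the cube root, y/x = 1, i.e. y = x.
Substitute into the budget 2·x + (2/3)·y = 80/3: (8/3)·x = 80/3, so x* = 10 and y* = 10.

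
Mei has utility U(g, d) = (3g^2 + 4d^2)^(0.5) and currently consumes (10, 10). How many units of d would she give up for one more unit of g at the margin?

For CES with ρ = 2, MRS = (3/4)·(d/g)^(-1).
At (10, 10): MRS = 0.75.
So at (10, 10) the consumer would give up 0.75 units of d for one more unit of g.

MRS = 0.75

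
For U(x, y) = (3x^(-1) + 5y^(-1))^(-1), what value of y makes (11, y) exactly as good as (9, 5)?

y = 33/7

U depends on (x, y) only through S = 3x^(-1) + 5y^(-1), so equal utility means equal S. At (9, 5): S = 4/3.
With x = 11: 3·11^(-1) = 3/11, so 5y^(-1) = 4/3 − 3/11 = 35/33, i.e. y^(-1) = 7/33.
Hence y = 1/(7/33) = 33/7.
Check: U(11, 33/7) = 0.75.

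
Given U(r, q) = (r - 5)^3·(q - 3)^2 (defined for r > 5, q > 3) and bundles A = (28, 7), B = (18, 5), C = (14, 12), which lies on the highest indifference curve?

Bundle A

Evaluate utility at each bundle:
U(A) = 194672.
U(B) = 8788.
U(C) = 59049.
Highest utility is A, so A ≻ C ≻ B.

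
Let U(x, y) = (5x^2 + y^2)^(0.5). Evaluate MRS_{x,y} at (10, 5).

MRS = 10

For CES with ρ = 2, MRS = (5/1)·(y/x)^(-1).
At (10, 5): MRS = 10.
That is, one extra unit of x is worth 10 units of y at the margin.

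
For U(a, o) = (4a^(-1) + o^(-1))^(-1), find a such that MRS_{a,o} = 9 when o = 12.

For CES with ρ = -1, MRS = (4/1)·(o/a)^2.
Setting (4/1)·(12/a)^2 = 9 gives (12/a)^2 = 2.25, so 12/a = 1.5 and a = 8.

a = 8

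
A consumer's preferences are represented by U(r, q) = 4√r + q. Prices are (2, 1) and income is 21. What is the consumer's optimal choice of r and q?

r* = 1, q* = 19

MU_r = 4/(2√r), MU_q = 1.
MRS = 4/(2√r) ÷ 1.
Tangency: set MRS = p_r/p_q = 2/1 = 2.
MRS depends only on r: 2/√r = 2 ⇒ √r = 2/2 = 1 ⇒ r* = 1.
From the budget, 1·q = 21 − 2·1 = 19, so q* = 19.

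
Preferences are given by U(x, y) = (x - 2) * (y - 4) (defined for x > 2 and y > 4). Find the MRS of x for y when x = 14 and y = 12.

MU_x = (y−4), MU_y = (x−2).
MRS = (y−4)/(x−2).
At (14, 12): MRS = 2/3.
That is, one extra unit of x is worth 2/3 units of y at the margin.

MRS = 2/3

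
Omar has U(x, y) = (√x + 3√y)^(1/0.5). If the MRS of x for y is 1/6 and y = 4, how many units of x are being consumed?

For CES with ρ = 0.5, MRS = (1/3)·√(y/x).
Setting (1/3)·√(4/x) = 1/6 gives √(4/x) = 0.5, so 4/x = 0.25 and x = 16.

x = 16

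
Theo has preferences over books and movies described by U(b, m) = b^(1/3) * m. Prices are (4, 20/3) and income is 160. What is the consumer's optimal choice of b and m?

MU_b = 1/3·b^(-2/3)·m and MU_m = b^(1/3).
MRS = MU_b/MU_m = (1/3)·m/b.
Tangency: set MRS = p_b/p_m = 4/(20/3) = 0.6.
So (1/3)·m/b = 0.6, i.e. m = 1.8·b.
Substitute into the budget 4·b + (20/3)·m = 160: 16·b = 160, so b* = 10.
Then m* = 1.8·10 = 18.

b* = 10, m* = 18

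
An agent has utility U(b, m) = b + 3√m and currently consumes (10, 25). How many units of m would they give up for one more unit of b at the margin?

MRS = 10/3

MU_b = 1, MU_m = 3/(2√m).
MRS = 1 ÷ (3/(2√m)).
At (10, 25): MRS = 10/3.
The indifference curve has slope −10/3 at this bundle.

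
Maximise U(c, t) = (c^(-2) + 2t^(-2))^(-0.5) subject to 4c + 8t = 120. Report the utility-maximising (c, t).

For CES with ρ = -2, MRS = (1/2)·(t/c)^3.
Tangency: set MRS = p_c/p_t = 4/8 = 0.5.
So (t/c)^3 = 1; taking the cube root, t/c = 1, i.e. t = c.
Substitute into the budget 4·c + 8·t = 120: 12·c = 120, so c* = 10 and t* = 10.

c* = 10, t* = 10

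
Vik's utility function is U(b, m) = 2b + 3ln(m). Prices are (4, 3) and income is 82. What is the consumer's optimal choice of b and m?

MU_b = 2, MU_m = 3/m.
MRS = 2 ÷ (3/m).
Tangency: set MRS = p_b/p_m = 4/3.
MRS depends only on m: (2/3)·m = 4/3 ⇒ m* = (4/3)/(2/3) = 2.
From the budget, 4·b = 82 − 3·2 = 76, so b* = 19.

b* = 19, m* = 2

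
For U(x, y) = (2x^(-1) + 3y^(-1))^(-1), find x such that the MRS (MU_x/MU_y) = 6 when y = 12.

For CES with ρ = -1, MRS = (2/3)·(y/x)^2.
Setting (2/3)·(12/x)^2 = 6 gives (12/x)^2 = 9, so 12/x = 3 and x = 4.

x = 4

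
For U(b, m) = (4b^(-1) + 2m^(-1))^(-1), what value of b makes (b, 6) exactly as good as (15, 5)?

b = 12

U depends on (b, m) only through S = 4b^(-1) + 2m^(-1), so equal utility means equal S. At (15, 5): S = 2/3.
With m = 6: 2·6^(-1) = 1/3, so 4b^(-1) = 2/3 − 1/3 = 1/3, i.e. b^(-1) = 1/12.
Hence b = 1/(1/12) = 12.
Check: U(12, 6) = 1.5.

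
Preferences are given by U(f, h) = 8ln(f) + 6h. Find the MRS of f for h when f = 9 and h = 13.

MRS = 4/27

MU_f = 8/f, MU_h = 6.
MRS = 8/f ÷ 6.
At (9, 13): MRS = 4/27.
So at (9, 13) the consumer would give up 4/27 units of h for one more unit of f.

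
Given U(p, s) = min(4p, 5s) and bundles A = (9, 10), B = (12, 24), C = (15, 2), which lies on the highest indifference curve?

Bundle B

Evaluate utility at each bundle:
U(A) = 36.
U(B) = 48.
U(C) = 10.
Highest utility is B, so B ≻ A ≻ C.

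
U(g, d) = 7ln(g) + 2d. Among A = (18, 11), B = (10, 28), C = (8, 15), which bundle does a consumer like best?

Evaluate utility at each bundle:
U(A) = 42.233.
U(B) = 72.118.
U(C) = 44.556.
Highest utility is B, so B ≻ C ≻ A.

Bundle B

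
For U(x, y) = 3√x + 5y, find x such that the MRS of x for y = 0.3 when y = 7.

x = 1

MU_x = 3/(2√x), MU_y = 5.
MRS = 3/(2√x) ÷ 5.
MRS depends only on x: 0.3/√x = 0.3 ⇒ √x = 0.3/0.3 = 1 ⇒ x = 1.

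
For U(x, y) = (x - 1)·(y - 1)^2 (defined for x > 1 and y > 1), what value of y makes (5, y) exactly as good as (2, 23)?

y = 12

U(2, 23) = 484.
Set U(5, y) = 484 and solve.
With x = 5: (5 − 1) = 4, so (y − 1)^2 = 484/4 = 121.
Taking the square root (with y > 1): y − 1 = 11, so y = 12.
Check: U(5, 12) = 484.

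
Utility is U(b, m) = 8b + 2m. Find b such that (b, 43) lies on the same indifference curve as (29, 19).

U(29, 19) = 270.
Set U(b, 43) = 270 and solve.
8b + 2·43 = 270 ⇒ 8b = 184 ⇒ b = 23.
Check: U(23, 43) = 270.

b = 23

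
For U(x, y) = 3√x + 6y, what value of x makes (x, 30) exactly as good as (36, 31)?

U(36, 31) = 204.
Set U(x, 30) = 204 and solve.
With y = 30: 3√x = 204 − 6·30 = 24, so √x = 8 and x = 64.
Check: U(64, 30) = 204.

x = 64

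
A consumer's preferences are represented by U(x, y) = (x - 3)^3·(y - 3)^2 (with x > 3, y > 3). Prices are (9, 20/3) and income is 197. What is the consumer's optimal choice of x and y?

x* = 13, y* = 12

MU_x = 3·(x−3)^2·(y−3)^2, MU_y = 2·(x−3)^3·(y−3).
MRS = (3/2)·(y−3)/(x−3).
Tangency: set MRS = p_x/p_y = 9/(20/3) = 1.35.
So (3/2)·(y − 3)/(x − 3) = 1.35, i.e. (y − 3) = 0.9·(x − 3).
Rewrite the budget in excess-of-subsistence terms: 9·(x − 3) + (20/3)·(y − 3) = 197 − 9·3 − (20/3)·3 = 150.
Substituting, 15·(x − 3) = 150, so x − 3 = 10 and x* = 13.
Then y − 3 = 0.9·10 = 9, so y* = 12.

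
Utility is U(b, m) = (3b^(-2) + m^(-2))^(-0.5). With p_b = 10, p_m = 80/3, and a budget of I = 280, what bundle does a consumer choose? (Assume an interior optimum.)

For CES with ρ = -2, MRS = (3/1)·(m/b)^3.
Tangency: set MRS = p_b/p_m = 10/(80/3) = 0.375.
So (m/b)^3 = 0.125; taking the cube root, m/b = 0.5, i.e. m = 0.5·b.
Substitute into the budget 10·b + (80/3)·m = 280: (70/3)·b = 280, so b* = 12 and m* = 0.5·12 = 6.

b* = 12, m* = 6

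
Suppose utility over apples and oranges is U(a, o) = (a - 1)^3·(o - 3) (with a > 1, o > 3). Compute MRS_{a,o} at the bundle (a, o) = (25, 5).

MU_a = 3·(a−1)^2·(o−3), MU_o = (a−1)^3.
MRS = (3/1)·(o−3)/(a−1).
At (25, 5): MRS = 0.25.
The indifference curve has slope −0.25 at this bundle.

MRS = 0.25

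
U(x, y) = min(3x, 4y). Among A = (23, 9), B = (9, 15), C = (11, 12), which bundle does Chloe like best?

Evaluate utility at each bundle:
U(A) = 36.
U(B) = 27.
U(C) = 33.
Highest utility is A, so A ≻ C ≻ B.

Bundle A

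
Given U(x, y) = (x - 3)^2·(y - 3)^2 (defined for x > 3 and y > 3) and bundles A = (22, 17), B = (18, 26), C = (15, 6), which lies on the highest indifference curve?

Evaluate utility at each bundle:
U(A) = 70756.
U(B) = 119025.
U(C) = 1296.
Highest utility is B, so B ≻ A ≻ C.

Bundle B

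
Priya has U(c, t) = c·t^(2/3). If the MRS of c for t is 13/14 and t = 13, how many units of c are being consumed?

MU_c = t^(2/3) and MU_t = 2/3·c·t^(-1/3).
MRS = MU_c/MU_t = (1.5)·t/c.
Substitute t = 13: MRS = 19.5/c. Setting 19.5/c = 13/14 gives c = 19.5/(13/14) = 21.

c = 21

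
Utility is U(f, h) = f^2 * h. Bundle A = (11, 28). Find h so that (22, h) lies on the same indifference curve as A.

U(11, 28) = 3388.
Set U(22, h) = 3388 and solve.
With f = 22: 22^2 = 484, so h = 3388/484 = 7.
Check: U(22, 7) = 3388.

h = 7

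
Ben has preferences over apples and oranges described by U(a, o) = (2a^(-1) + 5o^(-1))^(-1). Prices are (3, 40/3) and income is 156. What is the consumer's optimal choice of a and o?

For CES with ρ = -1, MRS = (2/5)·(o/a)^2.
Tangency: set MRS = p_a/p_o = 3/(40/3) = 9/40.
So (o/a)^2 = 9/16; taking the square root, o/a = 0.75, i.e. o = 0.75·a.
Substitute into the budget 3·a + (40/3)·o = 156: 13·a = 156, so a* = 12 and o* = 0.75·12 = 9.

a* = 12, o* = 9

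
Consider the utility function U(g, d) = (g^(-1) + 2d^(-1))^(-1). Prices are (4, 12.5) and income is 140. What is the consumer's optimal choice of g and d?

g* = 10, d* = 8

For CES with ρ = -1, MRS = (1/2)·(d/g)^2.
Tangency: set MRS = p_g/p_d = 4/12.5 = 8/25.
So (d/g)^2 = 16/25; taking the square root, d/g = 0.8, i.e. d = 0.8·g.
Substitute into the budget 4·g + 12.5·d = 140: 14·g = 140, so g* = 10 and d* = 0.8·10 = 8.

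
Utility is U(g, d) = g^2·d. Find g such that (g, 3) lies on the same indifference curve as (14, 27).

U(14, 27) = 5292.
Set U(g, 3) = 5292 and solve.
With d = 3: g^2 = 5292/3 = 1764; taking the square root, g = 42.
Check: U(42, 3) = 5292.

g = 42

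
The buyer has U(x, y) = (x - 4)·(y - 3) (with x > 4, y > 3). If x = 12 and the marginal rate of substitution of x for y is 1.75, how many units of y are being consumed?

y = 17

MU_x = (y−3), MU_y = (x−4).
MRS = (y−3)/(x−4).
Substitute x = 12: MRS = (y − 3)/8. Setting this equal to 1.75 gives y − 3 = 1.75·8 = 14, so y = 17.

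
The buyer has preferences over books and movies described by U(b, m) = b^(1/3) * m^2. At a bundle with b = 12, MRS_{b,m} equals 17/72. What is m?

MU_b = 1/3·b^(-2/3)·m^2 and MU_m = 2·b^(1/3)·m.
MRS = MU_b/MU_m = (1/6)·m/b.
Substitute b = 12: MRS = m/72. Setting m/72 = 17/72 gives m = (17/72)·72 = 17.

m = 17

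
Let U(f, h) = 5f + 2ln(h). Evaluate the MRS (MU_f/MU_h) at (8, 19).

MU_f = 5, MU_h = 2/h.
MRS = 5 ÷ (2/h).
At (8, 19): MRS = 47.5.
That is, one extra unit of f is worth 47.5 units of h at the margin.

MRS = 47.5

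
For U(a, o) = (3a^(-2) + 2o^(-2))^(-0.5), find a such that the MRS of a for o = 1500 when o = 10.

For CES with ρ = -2, MRS = (3/2)·(o/a)^3.
Setting (3/2)·(10/a)^3 = 1500 gives (10/a)^3 = 1000, so 10/a = 10 and a = 1.

a = 1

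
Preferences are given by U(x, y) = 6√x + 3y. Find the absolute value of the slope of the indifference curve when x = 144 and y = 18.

MRS = 1/12

MU_x = 6/(2√x), MU_y = 3.
MRS = 6/(2√x) ÷ 3.
At (144, 18): MRS = 1/12.
That is, one extra unit of x is worth 1/12 units of y at the margin.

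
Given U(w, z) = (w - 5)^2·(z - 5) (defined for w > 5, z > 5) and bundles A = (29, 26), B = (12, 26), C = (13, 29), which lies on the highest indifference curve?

Evaluate utility at each bundle:
U(A) = 12096.
U(B) = 1029.
U(C) = 1536.
Highest utility is A, so A ≻ C ≻ B.

Bundle A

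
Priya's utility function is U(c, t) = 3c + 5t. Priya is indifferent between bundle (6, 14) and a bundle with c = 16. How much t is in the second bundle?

U(6, 14) = 88.
Set U(16, t) = 88 and solve.
3·16 + 5t = 88 ⇒ 5t = 40 ⇒ t = 8.
Check: U(16, 8) = 88.

t = 8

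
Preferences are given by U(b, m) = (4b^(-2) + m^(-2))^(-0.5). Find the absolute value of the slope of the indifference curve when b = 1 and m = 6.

MRS = 864

For CES with ρ = -2, MRS = (4/1)·(m/b)^3.
At (1, 6): MRS = 864.
The indifference curve has slope −864 at this bundle.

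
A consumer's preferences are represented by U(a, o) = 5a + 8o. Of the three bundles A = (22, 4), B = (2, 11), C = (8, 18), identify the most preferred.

Evaluate utility at each bundle:
U(A) = 142.
U(B) = 98.
U(C) = 184.
Highest utility is C, so C ≻ A ≻ B.

Bundle C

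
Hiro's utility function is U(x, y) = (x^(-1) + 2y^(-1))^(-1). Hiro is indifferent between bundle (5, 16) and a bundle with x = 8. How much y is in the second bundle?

U depends on (x, y) only through S = x^(-1) + 2y^(-1), so equal utility means equal S. At (5, 16): S = 13/40.
With x = 8: 8^(-1) = 0.125, so 2y^(-1) = 13/40 − 0.125 = 0.2, i.e. y^(-1) = 0.1.
Hence y = 1/0.1 = 10.
Check: U(8, 10) = 3.0769.

y = 10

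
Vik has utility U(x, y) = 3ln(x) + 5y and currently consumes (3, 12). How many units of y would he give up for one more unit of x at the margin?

MU_x = 3/x, MU_y = 5.
MRS = 3/x ÷ 5.
At (3, 12): MRS = 0.2.
That is, one extra unit of x is worth 0.2 units of y at the margin.

MRS = 0.2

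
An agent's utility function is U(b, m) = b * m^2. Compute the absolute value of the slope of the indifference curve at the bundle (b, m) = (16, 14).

MU_b = m^2 and MU_m = 2·b·m.
MRS = MU_b/MU_m = (1/2)·m/b.
At (16, 14): MRS = 7/16.
That is, one extra unit of b is worth 7/16 units of m at the margin.

MRS = 7/16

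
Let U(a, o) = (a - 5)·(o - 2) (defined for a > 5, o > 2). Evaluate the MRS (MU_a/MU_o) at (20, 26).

MU_a = (o−2), MU_o = (a−5).
MRS = (o−2)/(a−5).
At (20, 26): MRS = 1.6.
That is, one extra unit of a is worth 1.6 units of o at the margin.

MRS = 1.6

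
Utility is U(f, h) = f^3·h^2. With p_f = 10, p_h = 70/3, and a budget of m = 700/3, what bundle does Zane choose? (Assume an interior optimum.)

f* = 14, h* = 4

MU_f = 3·f^2·h^2 and MU_h = 2·f^3·h.
MRS = MU_f/MU_h = (3/2)·h/f.
Tangency: set MRS = p_f/p_h = 10/(70/3) = 3/7.
So (3/2)·h/f = 3/7, i.e. h = (2/7)·f.
Substitute into the budget 10·f + (70/3)·h = 700/3: (50/3)·f = 700/3, so f* = 14.
Then h* = (2/7)·14 = 4.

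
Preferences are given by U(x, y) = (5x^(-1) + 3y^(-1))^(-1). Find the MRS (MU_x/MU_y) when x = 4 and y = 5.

MRS = 125/48

For CES with ρ = -1, MRS = (5/3)·(y/x)^2.
At (4, 5): MRS = 125/48.
That is, one extra unit of x is worth 125/48 units of y at the margin.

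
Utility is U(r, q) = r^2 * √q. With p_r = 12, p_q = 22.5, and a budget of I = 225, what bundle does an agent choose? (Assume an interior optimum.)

MU_r = 2·r·√q and MU_q = 0.5·r^2·q^(-0.5).
MRS = MU_r/MU_q = (4)·q/r.
Tangency: set MRS = p_r/p_q = 12/22.5 = 8/15.
So (4)·q/r = 8/15, i.e. q = (2/15)·r.
Substitute into the budget 12·r + 22.5·q = 225: 15·r = 225, so r* = 15.
Then q* = (2/15)·15 = 2.

r* = 15, q* = 2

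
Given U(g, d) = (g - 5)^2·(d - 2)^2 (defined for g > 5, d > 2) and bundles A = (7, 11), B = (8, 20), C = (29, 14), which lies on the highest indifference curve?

Bundle C

Evaluate utility at each bundle:
U(A) = 324.
U(B) = 2916.
U(C) = 82944.
Highest utility is C, so C ≻ B ≻ A.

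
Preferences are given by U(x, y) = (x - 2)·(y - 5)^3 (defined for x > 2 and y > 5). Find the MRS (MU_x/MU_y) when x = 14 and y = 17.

MU_x = (y−5)^3, MU_y = 3·(x−2)·(y−5)^2.
MRS = (1/3)·(y−5)/(x−2).
At (14, 17): MRS = 1/3.
That is, one extra unit of x is worth 1/3 units of y at the margin.

MRS = 1/3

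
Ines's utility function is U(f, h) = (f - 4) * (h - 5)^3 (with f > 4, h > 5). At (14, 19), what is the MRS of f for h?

MU_f = (h−5)^3, MU_h = 3·(f−4)·(h−5)^2.
MRS = (1/3)·(h−5)/(f−4).
At (14, 19): MRS = 7/15.
The indifference curve has slope −7/15 at this bundle.

MRS = 7/15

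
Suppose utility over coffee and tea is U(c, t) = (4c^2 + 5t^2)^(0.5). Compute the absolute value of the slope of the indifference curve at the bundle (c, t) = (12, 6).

MRS = 1.6

For CES with ρ = 2, MRS = (4/5)·(t/c)^(-1).
At (12, 6): MRS = 1.6.
The indifference curve has slope −1.6 at this bundle.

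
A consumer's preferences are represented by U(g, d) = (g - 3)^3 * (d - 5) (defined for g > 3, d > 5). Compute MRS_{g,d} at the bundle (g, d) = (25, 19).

MU_g = 3·(g−3)^2·(d−5), MU_d = (g−3)^3.
MRS = (3/1)·(d−5)/(g−3).
At (25, 19): MRS = 21/11.
So at (25, 19) the consumer would give up 21/11 units of d for one more unit of g.

MRS = 21/11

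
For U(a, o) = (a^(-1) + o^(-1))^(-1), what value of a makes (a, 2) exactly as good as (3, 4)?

U depends on (a, o) only through S = a^(-1) + o^(-1), so equal utility means equal S. At (3, 4): S = 7/12.
With o = 2: 2^(-1) = 0.5, so a^(-1) = 7/12 − 0.5 = 1/12.
Hence a = 1/(1/12) = 12.
Check: U(12, 2) = 1.7143.

a = 12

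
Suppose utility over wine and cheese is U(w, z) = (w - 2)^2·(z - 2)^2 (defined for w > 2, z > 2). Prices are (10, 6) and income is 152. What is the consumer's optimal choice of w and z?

MU_w = 2·(w−2)·(z−2)^2, MU_z = 2·(w−2)^2·(z−2).
MRS = (z−2)/(w−2).
Tangency: set MRS = p_w/p_z = 10/6 = 5/3.
So (z − 2)/(w − 2) = 5/3, i.e. (z − 2) = (5/3)·(w − 2).
Rewrite the budget in excess-of-subsistence terms: 10·(w − 2) + 6·(z − 2) = 152 − 10·2 − 6·2 = 120.
Substituting, 20·(w − 2) = 120, so w − 2 = 6 and w* = 8.
Then z − 2 = (5/3)·6 = 10, so z* = 12.

w* = 8, z* = 12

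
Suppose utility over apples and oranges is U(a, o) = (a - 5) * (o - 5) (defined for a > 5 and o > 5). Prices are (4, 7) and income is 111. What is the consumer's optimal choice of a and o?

MU_a = (o−5), MU_o = (a−5).
MRS = (o−5)/(a−5).
Tangency: set MRS = p_a/p_o = 4/7.
So (o − 5)/(a − 5) = 4/7, i.e. (o − 5) = (4/7)·(a − 5).
Rewrite the budget in excess-of-subsistence terms: 4·(a − 5) + 7·(o − 5) = 111 − 4·5 − 7·5 = 56.
Substituting, 8·(a − 5) = 56, so a − 5 = 7 and a* = 12.
Then o − 5 = (4/7)·7 = 4, so o* = 9.

a* = 12, o* = 9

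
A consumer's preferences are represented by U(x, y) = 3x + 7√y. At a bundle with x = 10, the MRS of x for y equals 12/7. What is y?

MU_x = 3, MU_y = 7/(2√y).
MRS = 3 ÷ (7/(2√y)).
MRS depends only on y: (6/7)·√y = 12/7 ⇒ √y = (12/7)/(6/7) = 2 ⇒ y = 4.

y = 4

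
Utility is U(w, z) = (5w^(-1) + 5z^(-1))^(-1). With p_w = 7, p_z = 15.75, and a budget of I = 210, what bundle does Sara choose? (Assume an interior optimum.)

w* = 12, z* = 8

For CES with ρ = -1, MRS = (z/w)^2.
Tangency: set MRS = p_w/p_z = 7/15.75 = 4/9.
So (z/w)^2 = 4/9; taking the square root, z/w = 2/3, i.e. z = (2/3)·w.
Substitute into the budget 7·w + 15.75·z = 210: 17.5·w = 210, so w* = 12 and z* = (2/3)·12 = 8.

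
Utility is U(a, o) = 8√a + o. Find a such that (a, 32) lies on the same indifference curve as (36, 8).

a = 9

U(36, 8) = 56.
Set U(a, 32) = 56 and solve.
With o = 32: 8√a = 56 − 32 = 24, so √a = 3 and a = 9.
Check: U(9, 32) = 56.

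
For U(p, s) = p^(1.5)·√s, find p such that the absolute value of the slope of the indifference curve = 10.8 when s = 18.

p = 5

MU_p = 1.5·√p·√s and MU_s = 0.5·p^(1.5)·s^(-0.5).
MRS = MU_p/MU_s = (3)·s/p.
Substitute s = 18: MRS = 54/p. Setting 54/p = 10.8 gives p = 54/10.8 = 5.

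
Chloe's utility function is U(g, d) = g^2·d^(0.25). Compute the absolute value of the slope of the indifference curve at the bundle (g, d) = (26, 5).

MU_g = 2·g·d^(0.25) and MU_d = 0.25·g^2·d^(-0.75).
MRS = MU_g/MU_d = (8)·d/g.
At (26, 5): MRS = 20/13.
The indifference curve has slope −20/13 at this bundle.

MRS = 20/13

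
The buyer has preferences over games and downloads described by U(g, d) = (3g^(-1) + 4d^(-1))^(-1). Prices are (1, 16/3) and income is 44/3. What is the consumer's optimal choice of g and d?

For CES with ρ = -1, MRS = (3/4)·(d/g)^2.
Tangency: set MRS = p_g/p_d = 1/(16/3) = 3/16.
So (d/g)^2 = 0.25; taking the square root, d/g = 0.5, i.e. d = 0.5·g.
Substitute into the budget 1·g + (16/3)·d = 44/3: (11/3)·g = 44/3, so g* = 4 and d* = 0.5·4 = 2.

g* = 4, d* = 2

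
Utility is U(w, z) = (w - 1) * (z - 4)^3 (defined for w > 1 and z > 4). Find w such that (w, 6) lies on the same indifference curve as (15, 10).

w = 379

U(15, 10) = 3024.
Set U(w, 6) = 3024 and solve.
With z = 6: (6 − 4)^3 = 8, so (w − 1) = 3024/8 = 378.
So w = 1 + 378 = 379.
Check: U(379, 6) = 3024.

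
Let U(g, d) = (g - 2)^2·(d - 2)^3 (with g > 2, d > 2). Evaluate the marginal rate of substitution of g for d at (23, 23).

MRS = 2/3

MU_g = 2·(g−2)·(d−2)^3, MU_d = 3·(g−2)^2·(d−2)^2.
MRS = (2/3)·(d−2)/(g−2).
At (23, 23): MRS = 2/3.
So at (23, 23) the consumer would give up 2/3 units of d for one more unit of g.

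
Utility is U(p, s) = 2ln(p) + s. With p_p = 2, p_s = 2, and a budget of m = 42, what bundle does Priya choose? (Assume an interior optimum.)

MU_p = 2/p, MU_s = 1.
MRS = 2/p ÷ 1.
Tangency: set MRS = p_p/p_s = 2/2 = 1.
MRS depends only on p: 2/p = 1 ⇒ p* = 2/1 = 2.
From the budget, 2·s = 42 − 2·2 = 38, so s* = 19.

p* = 2, s* = 19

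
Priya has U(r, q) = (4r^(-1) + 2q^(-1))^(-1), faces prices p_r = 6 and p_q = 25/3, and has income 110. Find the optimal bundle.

r* = 10, q* = 6

For CES with ρ = -1, MRS = (4/2)·(q/r)^2.
Tangency: set MRS = p_r/p_q = 6/(25/3) = 18/25.
So (q/r)^2 = 9/25; taking the square root, q/r = 0.6, i.e. q = 0.6·r.
Substitute into the budget 6·r + (25/3)·q = 110: 11·r = 110, so r* = 10 and q* = 0.6·10 = 6.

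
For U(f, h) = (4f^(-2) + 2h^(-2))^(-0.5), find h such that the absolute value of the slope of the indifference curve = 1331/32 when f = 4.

h = 11

For CES with ρ = -2, MRS = (4/2)·(h/f)^3.
Setting (4/2)·(h/4)^3 = 1331/32 gives (h/4)^3 = 1331/64, so h/4 = 2.75 and h = 11.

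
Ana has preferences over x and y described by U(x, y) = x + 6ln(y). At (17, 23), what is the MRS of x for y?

MRS = 23/6

MU_x = 1, MU_y = 6/y.
MRS = 1 ÷ (6/y).
At (17, 23): MRS = 23/6.
So at (17, 23) the consumer would give up 23/6 units of y for one more unit of x.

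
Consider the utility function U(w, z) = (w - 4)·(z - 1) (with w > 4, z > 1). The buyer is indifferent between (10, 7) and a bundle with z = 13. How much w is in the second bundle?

w = 7

U(10, 7) = 36.
Set U(w, 13) = 36 and solve.
With z = 13: (13 − 1) = 12, so (w − 4) = 36/12 = 3.
So w = 4 + 3 = 7.
Check: U(7, 13) = 36.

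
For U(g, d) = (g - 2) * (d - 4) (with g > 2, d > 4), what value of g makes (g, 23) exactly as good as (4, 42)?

g = 6

U(4, 42) = 76.
Set U(g, 23) = 76 and solve.
With d = 23: (23 − 4) = 19, so (g − 2) = 76/19 = 4.
So g = 2 + 4 = 6.
Check: U(6, 23) = 76.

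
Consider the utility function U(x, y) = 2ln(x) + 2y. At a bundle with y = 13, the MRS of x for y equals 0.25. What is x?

MU_x = 2/x, MU_y = 2.
MRS = 2/x ÷ 2.
MRS depends only on x: 1/x = 0.25 ⇒ x = 1/0.25 = 4.

x = 4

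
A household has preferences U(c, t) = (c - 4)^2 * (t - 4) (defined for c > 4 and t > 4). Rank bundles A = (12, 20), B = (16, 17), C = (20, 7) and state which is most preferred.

Bundle B

Evaluate utility at each bundle:
U(A) = 1024.
U(B) = 1872.
U(C) = 768.
Highest utility is B, so B ≻ A ≻ C.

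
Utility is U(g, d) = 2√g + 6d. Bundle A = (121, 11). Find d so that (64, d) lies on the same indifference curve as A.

U(121, 11) = 88.
Set U(64, d) = 88 and solve.
With g = 64: √64 = 8, so 6d = 88 − 2·8 = 72 and d = 12.
Check: U(64, 12) = 88.

d = 12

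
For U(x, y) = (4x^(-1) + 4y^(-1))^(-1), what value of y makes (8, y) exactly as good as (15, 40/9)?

y = 6

U depends on (x, y) only through S = 4x^(-1) + 4y^(-1), so equal utility means equal S. At (15, 40/9): S = 7/6.
With x = 8: 4·8^(-1) = 0.5, so 4y^(-1) = 7/6 − 0.5 = 2/3, i.e. y^(-1) = 1/6.
Hence y = 1/(1/6) = 6.
Check: U(8, 6) = 0.8571.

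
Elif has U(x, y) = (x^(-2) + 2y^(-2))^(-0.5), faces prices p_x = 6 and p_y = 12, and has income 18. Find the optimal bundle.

For CES with ρ = -2, MRS = (1/2)·(y/x)^3.
Tangency: set MRS = p_x/p_y = 6/12 = 0.5.
So (y/x)^3 = 1; taking the cube root, y/x = 1, i.e. y = x.
Substitute into the budget 6·x + 12·y = 18: 18·x = 18, so x* = 1 and y* = 1.

x* = 1, y* = 1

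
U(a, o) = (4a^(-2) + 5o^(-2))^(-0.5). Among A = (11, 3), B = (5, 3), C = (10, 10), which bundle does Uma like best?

Evaluate utility at each bundle:
U(A) = 1.303.
U(B) = 1.182.
U(C) = 3.333.
Highest utility is C, so C ≻ A ≻ B.

Bundle C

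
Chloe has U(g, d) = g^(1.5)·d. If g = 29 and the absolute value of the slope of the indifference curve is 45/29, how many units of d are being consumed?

MU_g = 1.5·√g·d and MU_d = g^(1.5).
MRS = MU_g/MU_d = (1.5)·d/g.
Substitute g = 29: MRS = d/(58/3). Setting d/(58/3) = 45/29 gives d = (45/29)·(58/3) = 30.

d = 30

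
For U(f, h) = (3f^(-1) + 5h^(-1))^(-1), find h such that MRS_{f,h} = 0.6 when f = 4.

h = 4

For CES with ρ = -1, MRS = (3/5)·(h/f)^2.
Setting (3/5)·(h/4)^2 = 0.6 gives (h/4)^2 = 1, so h/4 = 1 and h = 4.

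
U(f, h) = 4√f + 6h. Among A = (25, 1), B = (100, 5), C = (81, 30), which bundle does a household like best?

Evaluate utility at each bundle:
U(A) = 26.000.
U(B) = 70.000.
U(C) = 216.000.
Highest utility is C, so C ≻ B ≻ A.

Bundle C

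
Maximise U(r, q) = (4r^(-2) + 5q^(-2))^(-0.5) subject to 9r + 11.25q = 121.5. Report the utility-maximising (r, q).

r* = 6, q* = 6

For CES with ρ = -2, MRS = (4/5)·(q/r)^3.
Tangency: set MRS = p_r/p_q = 9/11.25 = 0.8.
So (q/r)^3 = 1; taking the cube root, q/r = 1, i.e. q = r.
Substitute into the budget 9·r + 11.25·q = 121.5: 20.25·r = 121.5, so r* = 6 and q* = 6.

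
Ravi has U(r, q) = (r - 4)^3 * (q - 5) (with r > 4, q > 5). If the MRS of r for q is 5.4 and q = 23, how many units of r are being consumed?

MU_r = 3·(r−4)^2·(q−5), MU_q = (r−4)^3.
MRS = (3/1)·(q−5)/(r−4).
Substitute q = 23: MRS = 54/(r − 4). Setting this equal to 5.4 gives r − 4 = 54/5.4 = 10, so r = 14.

r = 14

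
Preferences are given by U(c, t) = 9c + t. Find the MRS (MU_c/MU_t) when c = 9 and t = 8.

MRS = 9

MU_c = 9, MU_t = 1, so MRS = 9/1 = 9 at every bundle.
At (9, 8): MRS = 9.
That is, one extra unit of c is worth 9 units of t at the margin.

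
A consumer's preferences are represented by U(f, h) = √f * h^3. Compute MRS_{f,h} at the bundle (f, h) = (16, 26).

MRS = 13/48

MU_f = 0.5·f^(-0.5)·h^3 and MU_h = 3·√f·h^2.
MRS = MU_f/MU_h = (1/6)·h/f.
At (16, 26): MRS = 13/48.
So at (16, 26) the consumer would give up 13/48 units of h for one more unit of f.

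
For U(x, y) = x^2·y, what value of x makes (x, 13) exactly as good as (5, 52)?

x = 10

U(5, 52) = 1300.
Set U(x, 13) = 1300 and solve.
With y = 13: x^2 = 1300/13 = 100; taking the square root, x = 10.
Check: U(10, 13) = 1300.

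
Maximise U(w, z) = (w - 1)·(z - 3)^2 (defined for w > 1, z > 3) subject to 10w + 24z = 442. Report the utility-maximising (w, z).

MU_w = (z−3)^2, MU_z = 2·(w−1)·(z−3).
MRS = (1/2)·(z−3)/(w−1).
Tangency: set MRS = p_w/p_z = 10/24 = 5/12.
So (1/2)·(z − 3)/(w − 1) = 5/12, i.e. (z − 3) = (5/6)·(w − 1).
Rewrite the budget in excess-of-subsistence terms: 10·(w − 1) + 24·(z − 3) = 442 − 10·1 − 24·3 = 360.
Substituting, 30·(w − 1) = 360, so w − 1 = 12 and w* = 13.
Then z − 3 = (5/6)·12 = 10, so z* = 13.

w* = 13, z* = 13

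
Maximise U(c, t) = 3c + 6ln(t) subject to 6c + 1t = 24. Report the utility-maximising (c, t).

MU_c = 3, MU_t = 6/t.
MRS = 3 ÷ (6/t).
Tangency: set MRS = p_c/p_t = 6/1 = 6.
MRS depends only on t: 0.5·t = 6 ⇒ t* = 6/0.5 = 12.
From the budget, 6·c = 24 − 1·12 = 12, so c* = 2.

c* = 2, t* = 12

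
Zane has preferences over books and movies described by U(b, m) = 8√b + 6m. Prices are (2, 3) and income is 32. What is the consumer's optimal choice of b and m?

b* = 1, m* = 10

MU_b = 8/(2√b), MU_m = 6.
MRS = 8/(2√b) ÷ 6.
Tangency: set MRS = p_b/p_m = 2/3.
MRS depends only on b: (2/3)/√b = 2/3 ⇒ √b = (2/3)/(2/3) = 1 ⇒ b* = 1.
From the budget, 3·m = 32 − 2·1 = 30, so m* = 10.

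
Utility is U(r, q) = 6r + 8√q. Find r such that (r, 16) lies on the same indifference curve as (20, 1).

U(20, 1) = 128.
Set U(r, 16) = 128 and solve.
With q = 16: √16 = 4, so 6r = 128 − 8·4 = 96 and r = 16.
Check: U(16, 16) = 128.

r = 16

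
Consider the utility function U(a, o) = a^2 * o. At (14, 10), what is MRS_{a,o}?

MRS = 10/7

MU_a = 2·a·o and MU_o = a^2.
MRS = MU_a/MU_o = (2/1)·o/a.
At (14, 10): MRS = 10/7.
So at (14, 10) the consumer would give up 10/7 units of o for one more unit of a.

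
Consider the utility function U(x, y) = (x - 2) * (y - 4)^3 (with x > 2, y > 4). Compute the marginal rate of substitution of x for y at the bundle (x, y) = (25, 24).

MU_x = (y−4)^3, MU_y = 3·(x−2)·(y−4)^2.
MRS = (1/3)·(y−4)/(x−2).
At (25, 24): MRS = 20/69.
The indifference curve has slope −20/69 at this bundle.

MRS = 20/69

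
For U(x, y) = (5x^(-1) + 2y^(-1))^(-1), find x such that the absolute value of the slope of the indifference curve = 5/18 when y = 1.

For CES with ρ = -1, MRS = (5/2)·(y/x)^2.
Setting (5/2)·(1/x)^2 = 5/18 gives (1/x)^2 = 1/9, so 1/x = 1/3 and x = 3.

x = 3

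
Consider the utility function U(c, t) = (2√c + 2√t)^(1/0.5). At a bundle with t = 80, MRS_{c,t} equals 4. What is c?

c = 5

For CES with ρ = 0.5, MRS = √(t/c).
Setting √(80/c) = 4 gives 80/c = 16 and c = 5.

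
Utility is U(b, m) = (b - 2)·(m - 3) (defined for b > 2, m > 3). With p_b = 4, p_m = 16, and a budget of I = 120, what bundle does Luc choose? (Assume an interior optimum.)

b* = 10, m* = 5

MU_b = (m−3), MU_m = (b−2).
MRS = (m−3)/(b−2).
Tangency: set MRS = p_b/p_m = 4/16 = 0.25.
So (m − 3)/(b − 2) = 0.25, i.e. (m − 3) = 0.25·(b − 2).
Rewrite the budget in excess-of-subsistence terms: 4·(b − 2) + 16·(m − 3) = 120 − 4·2 − 16·3 = 64.
Substituting, 8·(b − 2) = 64, so b − 2 = 8 and b* = 10.
Then m − 3 = 0.25·8 = 2, so m* = 5.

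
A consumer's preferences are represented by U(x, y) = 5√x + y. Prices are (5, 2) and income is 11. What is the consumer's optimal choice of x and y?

x* = 1, y* = 3

MU_x = 5/(2√x), MU_y = 1.
MRS = 5/(2√x) ÷ 1.
Tangency: set MRS = p_x/p_y = 5/2 = 2.5.
MRS depends only on x: 2.5/√x = 2.5 ⇒ √x = 2.5/2.5 = 1 ⇒ x* = 1.
From the budget, 2·y = 11 − 5·1 = 6, so y* = 3.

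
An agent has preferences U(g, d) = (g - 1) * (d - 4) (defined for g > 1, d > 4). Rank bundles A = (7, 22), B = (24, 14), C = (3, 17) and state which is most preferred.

Bundle B

Evaluate utility at each bundle:
U(A) = 108.
U(B) = 230.
U(C) = 26.
Highest utility is B, so B ≻ A ≻ C.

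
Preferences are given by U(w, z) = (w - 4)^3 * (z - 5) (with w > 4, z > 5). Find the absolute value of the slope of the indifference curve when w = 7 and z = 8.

MU_w = 3·(w−4)^2·(z−5), MU_z = (w−4)^3.
MRS = (3/1)·(z−5)/(w−4).
At (7, 8): MRS = 3.
The indifference curve has slope −3 at this bundle.

MRS = 3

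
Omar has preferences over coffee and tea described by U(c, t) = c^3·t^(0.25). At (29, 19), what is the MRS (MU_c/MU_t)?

MRS = 228/29

MU_c = 3·c^2·t^(0.25) and MU_t = 0.25·c^3·t^(-0.75).
MRS = MU_c/MU_t = (12)·t/c.
At (29, 19): MRS = 228/29.
That is, one extra unit of c is worth 228/29 units of t at the margin.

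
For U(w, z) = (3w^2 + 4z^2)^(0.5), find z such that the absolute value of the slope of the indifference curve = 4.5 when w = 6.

z = 1

For CES with ρ = 2, MRS = (3/4)·(z/w)^(-1).
Setting (3/4)·(z/6)^(-1) = 4.5 gives (z/6)^(-1) = 6, so z/6 = 1/6 and z = 1.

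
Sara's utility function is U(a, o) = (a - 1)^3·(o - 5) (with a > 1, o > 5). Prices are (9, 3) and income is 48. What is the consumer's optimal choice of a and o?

a* = 3, o* = 7

MU_a = 3·(a−1)^2·(o−5), MU_o = (a−1)^3.
MRS = (3/1)·(o−5)/(a−1).
Tangency: set MRS = p_a/p_o = 9/3 = 3.
So (3/1)·(o − 5)/(a − 1) = 3, i.e. (o − 5) = (a − 1).
Rewrite the budget in excess-of-subsistence terms: 9·(a − 1) + 3·(o − 5) = 48 − 9·1 − 3·5 = 24.
Substituting, 12·(a − 1) = 24, so a − 1 = 2 and a* = 3.
Then o − 5 = 2, so o* = 7.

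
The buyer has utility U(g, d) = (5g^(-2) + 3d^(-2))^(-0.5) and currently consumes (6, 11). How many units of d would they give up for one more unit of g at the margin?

MRS = 6655/648

For CES with ρ = -2, MRS = (5/3)·(d/g)^3.
At (6, 11): MRS = 6655/648.
That is, one extra unit of g is worth 6655/648 units of d at the margin.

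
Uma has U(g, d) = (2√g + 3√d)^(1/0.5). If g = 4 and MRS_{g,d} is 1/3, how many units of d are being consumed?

For CES with ρ = 0.5, MRS = (2/3)·√(d/g).
Setting (2/3)·√(d/4) = 1/3 gives √(d/4) = 0.5, so d/4 = 0.25 and d = 1.

d = 1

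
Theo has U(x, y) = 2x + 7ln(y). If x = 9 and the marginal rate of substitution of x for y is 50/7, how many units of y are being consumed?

y = 25

MU_x = 2, MU_y = 7/y.
MRS = 2 ÷ (7/y).
MRS depends only on y: (2/7)·y = 50/7 ⇒ y = (50/7)/(2/7) = 25.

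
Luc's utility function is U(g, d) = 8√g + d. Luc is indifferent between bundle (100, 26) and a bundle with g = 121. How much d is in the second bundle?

d = 18

U(100, 26) = 106.
Set U(121, d) = 106 and solve.
With g = 121: √121 = 11, so d = 106 − 8·11 = 18.
Check: U(121, 18) = 106.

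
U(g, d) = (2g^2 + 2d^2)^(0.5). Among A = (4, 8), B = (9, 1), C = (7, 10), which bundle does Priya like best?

Bundle C

Evaluate utility at each bundle:
U(A) = 12.649.
U(B) = 12.806.
U(C) = 17.263.
Highest utility is C, so C ≻ B ≻ A.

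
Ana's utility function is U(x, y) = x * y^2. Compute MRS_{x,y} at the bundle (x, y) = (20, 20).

MRS = 0.5

MU_x = y^2 and MU_y = 2·x·y.
MRS = MU_x/MU_y = (1/2)·y/x.
At (20, 20): MRS = 0.5.
That is, one extra unit of x is worth 0.5 units of y at the margin.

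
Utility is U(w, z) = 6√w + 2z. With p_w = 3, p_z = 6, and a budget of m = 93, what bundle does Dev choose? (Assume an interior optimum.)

MU_w = 6/(2√w), MU_z = 2.
MRS = 6/(2√w) ÷ 2.
Tangency: set MRS = p_w/p_z = 3/6 = 0.5.
MRS depends only on w: 1.5/√w = 0.5 ⇒ √w = 1.5/0.5 = 3 ⇒ w* = 9.
From the budget, 6·z = 93 − 3·9 = 66, so z* = 11.

w* = 9, z* = 11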